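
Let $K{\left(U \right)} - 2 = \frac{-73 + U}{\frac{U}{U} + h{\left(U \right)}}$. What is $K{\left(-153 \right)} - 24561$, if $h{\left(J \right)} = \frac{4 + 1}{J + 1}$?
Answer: $- \frac{3644525}{147} \approx -24793.0$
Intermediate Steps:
$h{\left(J \right)} = \frac{5}{1 + J}$
$K{\left(U \right)} = 2 + \frac{-73 + U}{1 + \frac{5}{1 + U}}$ ($K{\left(U \right)} = 2 + \frac{-73 + U}{\frac{U}{U} + \frac{5}{1 + U}} = 2 + \frac{-73 + U}{1 + \frac{5}{1 + U}}$)
$K{\left(-153 \right)} - 24561 = \frac{10 + \left(1 - 153\right) \left(-71 - 153\right)}{6 - 153} - 24561 = \frac{10 - -34048}{-147} - 24561 = - \frac{10 + 34048}{147} - 24561 = \left(- \frac{1}{147}\right) 34058 - 24561 = - \frac{34058}{147} - 24561 = - \frac{3644525}{147}$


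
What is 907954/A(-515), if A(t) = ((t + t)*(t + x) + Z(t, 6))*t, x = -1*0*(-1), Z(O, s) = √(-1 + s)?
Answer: -187038524/56275440499 + 907954*√5/144909259284925 ≈ -0.0033236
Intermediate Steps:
x = 0 (x = 0*(-1) = 0)
A(t) = t*(√5 + 2*t²) (A(t) = ((t + t)*(t + 0) + √(-1 + 6))*t = ((2*t)*t + √5)*t = (2*t² + √5)*t = (√5 + 2*t²)*t = t*(√5 + 2*t²))
907954/A(-515) = 907954/((-515*(√5 + 2*(-515)²))) = 907954/((-515*(√5 + 2*265225))) = 907954/((-515*(√5 + 530450))) = 907954/((-515*(530450 + √5))) = 907954/(-273181750 - 515*√5)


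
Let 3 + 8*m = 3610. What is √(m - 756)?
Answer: I*√4882/4 ≈ 17.468*I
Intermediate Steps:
m = 3607/8 (m = -3/8 + (⅛)*3610 = -3/8 + 1805/4 = 3607/8 ≈ 450.88)
√(m - 756) = √(3607/8 - 756) = √(-2441/8) = I*√4882/4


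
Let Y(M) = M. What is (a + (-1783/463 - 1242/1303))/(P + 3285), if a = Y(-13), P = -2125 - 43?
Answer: -10741052/673873813 ≈ -0.015939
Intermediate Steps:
P = -2168
a = -13
(a + (-1783/463 - 1242/1303))/(P + 3285) = (-13 + (-1783/463 - 1242/1303))/(-2168 + 3285) = (-13 + (-1783*1/463 - 1242*1/1303))/1117 = (-13 + (-1783/463 - 1242/1303))*(1/1117) = (-13 - 2898295/603289)*(1/1117) = -10741052/603289*1/1117 = -10741052/673873813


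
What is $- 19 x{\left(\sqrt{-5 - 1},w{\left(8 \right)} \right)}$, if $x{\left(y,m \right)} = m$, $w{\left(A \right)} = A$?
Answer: $-152$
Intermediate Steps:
$- 19 x{\left(\sqrt{-5 - 1},w{\left(8 \right)} \right)} = \left(-19\right) 8 = -152$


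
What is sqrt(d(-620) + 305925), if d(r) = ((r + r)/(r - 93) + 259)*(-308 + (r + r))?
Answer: I*sqrt(51682863)/23 ≈ 312.57*I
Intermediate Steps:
d(r) = (-308 + 2*r)*(259 + 2*r/(-93 + r)) (d(r) = ((2*r)/(-93 + r) + 259)*(-308 + 2*r) = (2*r/(-93 + r) + 259)*(-308 + 2*r) = (259 + 2*r/(-93 + r))*(-308 + 2*r) = (-308 + 2*r)*(259 + 2*r/(-93 + r)))
sqrt(d(-620) + 305925) = sqrt(6*(1236466 - 21427*(-620) + 87*(-620)**2)/(-93 - 620) + 305925) = sqrt(6*(1236466 + 13284740 + 87*384400)/(-713) + 305925) = sqrt(6*(-1/713)*(1236466 + 13284740 + 33442800) + 305925) = sqrt(6*(-1/713)*47964006 + 305925) = sqrt(-9283356/23 + 305925) = sqrt(-2247081/23) = I*sqrt(51682863)/23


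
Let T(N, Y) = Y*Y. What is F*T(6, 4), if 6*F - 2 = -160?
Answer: -1264/3 ≈ -421.33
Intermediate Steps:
T(N, Y) = Y²
F = -79/3 (F = ⅓ + (⅙)*(-160) = ⅓ - 80/3 = -79/3 ≈ -26.333)
F*T(6, 4) = -79/3*4² = -79/3*16 = -1264/3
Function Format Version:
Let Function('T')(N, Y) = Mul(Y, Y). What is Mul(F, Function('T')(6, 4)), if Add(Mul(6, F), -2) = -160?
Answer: Rational(-1264, 3) ≈ -421.33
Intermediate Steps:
Function('T')(N, Y) = Pow(Y, 2)
F = Rational(-79, 3) (F = Add(Rational(1, 3), Mul(Rational(1, 6), -160)) = Add(Rational(1, 3), Rational(-80, 3)) = Rational(-79, 3) ≈ -26.333)
Mul(F, Function('T')(6, 4)) = Mul(Rational(-79, 3), Pow(4, 2)) = Mul(Rational(-79, 3), 16) = Rational(-1264, 3)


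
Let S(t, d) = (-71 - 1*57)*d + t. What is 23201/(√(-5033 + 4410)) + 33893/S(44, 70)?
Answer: -33893/8916 - 23201*I*√623/623 ≈ -3.8014 - 929.53*I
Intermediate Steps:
S(t, d) = t - 128*d (S(t, d) = (-71 - 57)*d + t = -128*d + t = t - 128*d)
23201/(√(-5033 + 4410)) + 33893/S(44, 70) = 23201/(√(-5033 + 4410)) + 33893/(44 - 128*70) = 23201/(√(-623)) + 33893/(44 - 8960) = 23201/((I*√623)) + 33893/(-8916) = 23201*(-I*√623/623) + 33893*(-1/8916) = -23201*I*√623/623 - 33893/8916 = -33893/8916 - 23201*I*√623/623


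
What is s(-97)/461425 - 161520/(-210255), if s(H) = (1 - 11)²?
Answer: 198801044/258711769 ≈ 0.76843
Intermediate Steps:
s(H) = 100 (s(H) = (-10)² = 100)
s(-97)/461425 - 161520/(-210255) = 100/461425 - 161520/(-210255) = 100*(1/461425) - 161520*(-1/210255) = 4/18457 + 10768/14017 = 198801044/258711769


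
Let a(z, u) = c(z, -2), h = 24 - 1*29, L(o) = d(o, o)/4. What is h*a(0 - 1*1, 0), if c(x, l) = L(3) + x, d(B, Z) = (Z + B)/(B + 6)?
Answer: 25/6 ≈ 4.1667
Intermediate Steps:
d(B, Z) = (B + Z)/(6 + B)
L(o) = o/(2*(6 + o)) (L(o) = ((o + o)/(6 + o))/4 = ((2*o)/(6 + o))*(¼) = (2*o/(6 + o))*(¼) = o/(2*(6 + o)))
c(x, l) = ⅙ + x (c(x, l) = (½)*3/(6 + 3) + x = (½)*3/9 + x = (½)*3*(⅑) + x = ⅙ + x)
h = -5 (h = 24 - 29 = -5)
a(z, u) = ⅙ + z
h*a(0 - 1*1, 0) = -5*(⅙ + (0 - 1*1)) = -5*(⅙ + (0 - 1)) = -5*(⅙ - 1) = -5*(-⅚) = 25/6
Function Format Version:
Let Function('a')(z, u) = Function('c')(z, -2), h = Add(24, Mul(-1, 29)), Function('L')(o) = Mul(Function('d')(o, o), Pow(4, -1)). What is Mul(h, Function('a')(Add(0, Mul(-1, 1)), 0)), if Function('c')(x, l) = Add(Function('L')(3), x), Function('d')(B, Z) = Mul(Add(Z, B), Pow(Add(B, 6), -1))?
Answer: Rational(25, 6) ≈ 4.1667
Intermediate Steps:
Function('d')(B, Z) = Mul(Pow(Add(6, B), -1), Add(B, Z)) (Function('d')(B, Z) = Mul(Add(B, Z), Pow(Add(6, B), -1)) = Mul(Pow(Add(6, B), -1), Add(B, Z)))
Function('L')(o) = Mul(Rational(1, 2), o, Pow(Add(6, o), -1)) (Function('L')(o) = Mul(Mul(Pow(Add(6, o), -1), Add(o, o)), Pow(4, -1)) = Mul(Mul(Pow(Add(6, o), -1), Mul(2, o)), Rational(1, 4)) = Mul(Mul(2, o, Pow(Add(6, o), -1)), Rational(1, 4)) = Mul(Rational(1, 2), o, Pow(Add(6, o), -1)))
Function('c')(x, l) = Add(Rational(1, 6), x) (Function('c')(x, l) = Add(Mul(Rational(1, 2), 3, Pow(Add(6, 3), -1)), x) = Add(Mul(Rational(1, 2), 3, Pow(9, -1)), x) = Add(Mul(Rational(1, 2), 3, Rational(1, 9)), x) = Add(Rational(1, 6), x))
h = -5 (h = Add(24, -29) = -5)
Function('a')(z, u) = Add(Rational(1, 6), z)
Mul(h, Function('a')(Add(0, Mul(-1, 1)), 0)) = Mul(-5, Add(Rational(1, 6), Add(0, Mul(-1, 1)))) = Mul(-5, Add(Rational(1, 6), Add(0, -1))) = Mul(-5, Add(Rational(1, 6), -1)) = Mul(-5, Rational(-5, 6)) = Rational(25, 6)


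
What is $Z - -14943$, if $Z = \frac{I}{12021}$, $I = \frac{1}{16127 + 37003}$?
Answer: $\frac{9543731433391}{638675730} \approx 14943.0$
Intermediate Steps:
$I = \frac{1}{53130} \approx 1.8822 \cdot 10^{-5}$
$Z = \frac{1}{638675730}$ ($Z = \frac{1}{53130 \cdot 12021} = \frac{1}{53130} \cdot \frac{1}{12021} = \frac{1}{638675730} \approx 1.5657 \cdot 10^{-9}$)
$Z - -14943 = \frac{1}{638675730} - -14943 = \frac{1}{638675730} + 14943 = \frac{9543731433391}{638675730}$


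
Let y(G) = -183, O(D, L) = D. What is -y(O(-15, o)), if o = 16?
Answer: 183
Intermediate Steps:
-y(O(-15, o)) = -1*(-183) = 183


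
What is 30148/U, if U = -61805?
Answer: -30148/61805 ≈ -0.48779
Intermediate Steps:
30148/U = 30148/(-61805) = 30148*(-1/61805) = -30148/61805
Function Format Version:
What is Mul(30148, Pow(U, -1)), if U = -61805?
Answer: Rational(-30148, 61805) ≈ -0.48779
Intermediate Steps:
Mul(30148, Pow(U, -1)) = Mul(30148, Pow(-61805, -1)) = Mul(30148, Rational(-1, 61805)) = Rational(-30148, 61805)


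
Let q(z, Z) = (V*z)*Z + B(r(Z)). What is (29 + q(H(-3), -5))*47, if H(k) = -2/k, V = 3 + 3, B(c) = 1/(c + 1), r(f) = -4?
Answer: 1222/3 ≈ 407.33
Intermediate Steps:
B(c) = 1/(1 + c)
V = 6
q(z, Z) = -⅓ + 6*Z*z (q(z, Z) = (6*z)*Z + 1/(1 - 4) = 6*Z*z + 1/(-3) = 6*Z*z - ⅓ = -⅓ + 6*Z*z)
(29 + q(H(-3), -5))*47 = (29 + (-⅓ + 6*(-5)*(-2/(-3))))*47 = (29 + (-⅓ + 6*(-5)*(-2*(-⅓))))*47 = (29 + (-⅓ + 6*(-5)*(⅔)))*47 = (29 + (-⅓ - 20))*47 = (29 - 61/3)*47 = (26/3)*47 = 1222/3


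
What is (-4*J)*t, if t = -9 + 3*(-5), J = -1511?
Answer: -145056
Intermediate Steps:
t = -24 (t = -9 - 15 = -24)
(-4*J)*t = -4*(-1511)*(-24) = 6044*(-24) = -145056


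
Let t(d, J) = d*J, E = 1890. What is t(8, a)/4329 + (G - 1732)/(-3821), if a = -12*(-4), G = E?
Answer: 261094/5513703 ≈ 0.047354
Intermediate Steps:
G = 1890
a = 48
t(d, J) = J*d
t(8, a)/4329 + (G - 1732)/(-3821) = (48*8)/4329 + (1890 - 1732)/(-3821) = 384*(1/4329) + 158*(-1/3821) = 128/1443 - 158/3821 = 261094/5513703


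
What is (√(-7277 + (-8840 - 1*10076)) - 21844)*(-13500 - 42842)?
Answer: 1230734648 - 56342*I*√26193 ≈ 1.2307e+9 - 9.1185e+6*I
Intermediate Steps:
(√(-7277 + (-8840 - 1*10076)) - 21844)*(-13500 - 42842) = (√(-7277 + (-8840 - 10076)) - 21844)*(-56342) = (√(-7277 - 18916) - 21844)*(-56342) = (√(-26193) - 21844)*(-56342) = (I*√26193 - 21844)*(-56342) = (-21844 + I*√26193)*(-56342) = 1230734648 - 56342*I*√26193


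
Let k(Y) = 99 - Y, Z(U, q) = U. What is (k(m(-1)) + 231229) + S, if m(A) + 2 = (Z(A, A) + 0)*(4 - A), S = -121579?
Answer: 109756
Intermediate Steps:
m(A) = -2 + A*(4 - A) (m(A) = -2 + (A + 0)*(4 - A) = -2 + A*(4 - A))
(k(m(-1)) + 231229) + S = ((99 - (-2 - 1*(-1)² + 4*(-1))) + 231229) - 121579 = ((99 - (-2 - 1*1 - 4)) + 231229) - 121579 = ((99 - (-2 - 1 - 4)) + 231229) - 121579 = ((99 - 1*(-7)) + 231229) - 121579 = ((99 + 7) + 231229) - 121579 = (106 + 231229) - 121579 = 231335 - 121579 = 109756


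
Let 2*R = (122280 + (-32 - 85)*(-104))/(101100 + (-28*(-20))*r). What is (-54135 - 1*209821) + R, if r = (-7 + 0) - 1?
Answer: -6375840374/24155 ≈ -2.6396e+5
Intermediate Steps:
r = -8 (r = -7 - 1 = -8)
R = 16806/24155 (R = ((122280 + (-32 - 85)*(-104))/(101100 - 28*(-20)*(-8)))/2 = ((122280 - 117*(-104))/(101100 + 560*(-8)))/2 = ((122280 + 12168)/(101100 - 4480))/2 = (134448/96620)/2 = (134448*(1/96620))/2 = (½)*(33612/24155) = 16806/24155 ≈ 0.69576)
(-54135 - 1*209821) + R = (-54135 - 1*209821) + 16806/24155 = (-54135 - 209821) + 16806/24155 = -263956 + 16806/24155 = -6375840374/24155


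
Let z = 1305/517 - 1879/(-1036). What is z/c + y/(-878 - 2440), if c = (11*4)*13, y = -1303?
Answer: 29064950779/72609705168 ≈ 0.40029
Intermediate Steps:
c = 572 (c = 44*13 = 572)
z = 2323423/535612 (z = 1305*(1/517) - 1879*(-1/1036) = 1305/517 + 1879/1036 = 2323423/535612 ≈ 4.3379)
z/c + y/(-878 - 2440) = (2323423/535612)/572 - 1303/(-878 - 2440) = (2323423/535612)*(1/572) - 1303/(-3318) = 2323423/306370064 - 1303*(-1/3318) = 2323423/306370064 + 1303/3318 = 29064950779/72609705168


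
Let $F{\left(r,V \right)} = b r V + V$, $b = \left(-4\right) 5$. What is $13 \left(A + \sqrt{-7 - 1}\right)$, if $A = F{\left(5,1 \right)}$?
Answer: $-1287 + 26 i \sqrt{2} \approx -1287.0 + 36.77 i$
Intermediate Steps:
$b = -20$
$F{\left(r,V \right)} = V - 20 V r$ ($F{\left(r,V \right)} = - 20 r V + V = - 20 V r + V = V - 20 V r$)
$A = -99$ ($A = 1 \left(1 - 100\right) = 1 \left(-99\right) = -99$)
$13 \left(A + \sqrt{-7 - 1}\right) = 13 \left(-99 + \sqrt{-7 - 1}\right) = 13 \left(-99 + \sqrt{-8}\right) = 13 \left(-99 + 2 i \sqrt{2}\right) = -1287 + 26 i \sqrt{2}$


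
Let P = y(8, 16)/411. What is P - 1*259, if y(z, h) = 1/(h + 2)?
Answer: -1916081/7398 ≈ -259.00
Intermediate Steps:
y(z, h) = 1/(2 + h)
P = 1/7398 (P = 1/((2 + 16)*411) = (1/411)/18 = (1/18)*(1/411) = 1/7398 ≈ 0.00013517)
P - 1*259 = 1/7398 - 1*259 = 1/7398 - 259 = -1916081/7398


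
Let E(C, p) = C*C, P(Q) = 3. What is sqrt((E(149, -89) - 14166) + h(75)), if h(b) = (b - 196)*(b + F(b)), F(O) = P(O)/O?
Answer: I*sqrt(26121)/5 ≈ 32.324*I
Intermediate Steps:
E(C, p) = C**2
F(O) = 3/O
h(b) = (-196 + b)*(b + 3/b) (h(b) = (b - 196)*(b + 3/b) = (-196 + b)*(b + 3/b))
sqrt((E(149, -89) - 14166) + h(75)) = sqrt((149**2 - 14166) + (3 + 75**2 - 588/75 - 196*75)) = sqrt((22201 - 14166) + (3 + 5625 - 588*1/75 - 14700)) = sqrt(8035 + (3 + 5625 - 196/25 - 14700)) = sqrt(8035 - 226996/25) = sqrt(-26121/25) = I*sqrt(26121)/5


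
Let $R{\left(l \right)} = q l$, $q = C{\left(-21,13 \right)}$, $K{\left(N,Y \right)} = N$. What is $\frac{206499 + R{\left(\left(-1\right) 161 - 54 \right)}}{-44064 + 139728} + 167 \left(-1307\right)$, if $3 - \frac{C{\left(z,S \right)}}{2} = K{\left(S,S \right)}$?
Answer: $- \frac{20880274817}{95664} \approx -2.1827 \cdot 10^{5}$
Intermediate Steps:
$C{\left(z,S \right)} = 6 - 2 S$
$q = -20$ ($q = 6 - 26 = -20$)
$R{\left(l \right)} = - 20 l$
$\frac{206499 + R{\left(\left(-1\right) 161 - 54 \right)}}{-44064 + 139728} + 167 \left(-1307\right) = \frac{206499 - 20 \left(\left(-1\right) 161 - 54\right)}{-44064 + 139728} + 167 \left(-1307\right) = \frac{206499 - 20 \left(-161 - 54\right)}{95664} - 218269 = \left(206499 - -4300\right) \frac{1}{95664} - 218269 = \left(206499 + 4300\right) \frac{1}{95664} - 218269 = 210799 \cdot \frac{1}{95664} - 218269 = \frac{210799}{95664} - 218269 = - \frac{20880274817}{95664}$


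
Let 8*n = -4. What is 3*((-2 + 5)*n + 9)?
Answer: 45/2 ≈ 22.500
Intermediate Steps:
n = -½ (n = (⅛)*(-4) = -½ ≈ -0.50000)
3*((-2 + 5)*n + 9) = 3*((-2 + 5)*(-½) + 9) = 3*(3*(-½) + 9) = 3*(-3/2 + 9) = 3*(15/2) = 45/2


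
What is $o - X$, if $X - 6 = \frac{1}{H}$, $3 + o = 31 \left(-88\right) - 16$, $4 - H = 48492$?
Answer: $- \frac{133487463}{48488} \approx -2753.0$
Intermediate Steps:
$H = -48488$ ($H = 4 - 48492 = -48488$)
$o = -2747$ ($o = -3 + \left(31 \left(-88\right) - 16\right) = -3 - 2744 = -2747$)
$X = \frac{290927}{48488}$ ($X = 6 + \frac{1}{-48488} = 6 - \frac{1}{48488} = \frac{290927}{48488} \approx 6.0$)
$o - X = -2747 - \frac{290927}{48488} = - \frac{133487463}{48488}$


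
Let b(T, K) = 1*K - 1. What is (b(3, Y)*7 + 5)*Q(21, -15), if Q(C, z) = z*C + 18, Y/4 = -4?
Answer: 33858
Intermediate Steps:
Y = -16 (Y = 4*(-4) = -16)
b(T, K) = -1 + K (b(T, K) = K - 1 = -1 + K)
Q(C, z) = 18 + C*z (Q(C, z) = C*z + 18 = 18 + C*z)
(b(3, Y)*7 + 5)*Q(21, -15) = ((-1 - 16)*7 + 5)*(18 + 21*(-15)) = (-17*7 + 5)*(18 - 315) = (-119 + 5)*(-297) = -114*(-297) = 33858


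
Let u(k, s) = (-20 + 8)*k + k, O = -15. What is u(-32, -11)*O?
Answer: -5280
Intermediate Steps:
u(k, s) = -11*k (u(k, s) = -12*k + k = -11*k)
u(-32, -11)*O = -11*(-32)*(-15) = 352*(-15) = -5280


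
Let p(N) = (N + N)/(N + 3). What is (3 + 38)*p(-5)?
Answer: 205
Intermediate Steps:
p(N) = 2*N/(3 + N) (p(N) = (2*N)/(3 + N) = 2*N/(3 + N))
(3 + 38)*p(-5) = (3 + 38)*(2*(-5)/(3 - 5)) = 41*(2*(-5)/(-2)) = 41*(2*(-5)*(-½)) = 41*5 = 205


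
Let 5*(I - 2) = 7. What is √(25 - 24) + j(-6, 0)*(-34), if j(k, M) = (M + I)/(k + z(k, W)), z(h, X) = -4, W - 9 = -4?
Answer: 314/25 ≈ 12.560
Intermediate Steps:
W = 5 (W = 9 - 4 = 5)
I = 17/5 (I = 2 + (⅕)*7 = 2 + 7/5 = 17/5 ≈ 3.4000)
j(k, M) = (17/5 + M)/(-4 + k) (j(k, M) = (M + 17/5)/(k - 4) = (17/5 + M)/(-4 + k))
√(25 - 24) + j(-6, 0)*(-34) = √(25 - 24) + ((17/5 + 0)/(-4 - 6))*(-34) = √1 + ((17/5)/(-10))*(-34) = 1 - ⅒*17/5*(-34) = 1 - 17/50*(-34) = 1 + 289/25 = 314/25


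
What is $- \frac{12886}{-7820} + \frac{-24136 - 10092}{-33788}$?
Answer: $\frac{5169523}{1942810} \approx 2.6608$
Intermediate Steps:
$- \frac{12886}{-7820} + \frac{-24136 - 10092}{-33788} = \left(-12886\right) \left(- \frac{1}{7820}\right) + \left(-24136 - 10092\right) \left(- \frac{1}{33788}\right) = \frac{379}{230} - - \frac{8557}{8447} = \frac{379}{230} + \frac{8557}{8447} = \frac{5169523}{1942810}$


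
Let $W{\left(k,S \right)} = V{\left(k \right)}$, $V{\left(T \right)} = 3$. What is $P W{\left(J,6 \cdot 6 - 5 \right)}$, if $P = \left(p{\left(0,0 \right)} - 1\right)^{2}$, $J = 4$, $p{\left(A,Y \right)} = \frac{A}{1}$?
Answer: $3$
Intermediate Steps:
$p{\left(A,Y \right)} = A$ ($p{\left(A,Y \right)} = A 1 = A$)
$W{\left(k,S \right)} = 3$
$P = 1$ ($P = \left(0 - 1\right)^{2} = \left(-1\right)^{2} = 1$)
$P W{\left(J,6 \cdot 6 - 5 \right)} = 1 \cdot 3 = 3$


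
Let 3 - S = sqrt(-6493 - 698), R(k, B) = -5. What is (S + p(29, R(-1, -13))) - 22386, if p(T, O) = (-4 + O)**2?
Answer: -22302 - 3*I*sqrt(799) ≈ -22302.0 - 84.8*I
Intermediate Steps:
S = 3 - 3*I*sqrt(799) (S = 3 - sqrt(-6493 - 698) = 3 - sqrt(-7191) = 3 - 3*I*sqrt(799) ≈ 3.0 - 84.8*I)
(S + p(29, R(-1, -13))) - 22386 = ((3 - 3*I*sqrt(799)) + (-4 - 5)**2) - 22386 = ((3 - 3*I*sqrt(799)) + (-9)**2) - 22386 = ((3 - 3*I*sqrt(799)) + 81) - 22386 = (84 - 3*I*sqrt(799)) - 22386 = -22302 - 3*I*sqrt(799)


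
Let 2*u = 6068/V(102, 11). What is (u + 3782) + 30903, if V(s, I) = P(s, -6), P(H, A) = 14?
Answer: 244312/7 ≈ 34902.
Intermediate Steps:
V(s, I) = 14
u = 1517/7 (u = (6068/14)/2 = (6068*(1/14))/2 = (½)*(3034/7) = 1517/7 ≈ 216.71)
(u + 3782) + 30903 = (1517/7 + 3782) + 30903 = 27991/7 + 30903 = 244312/7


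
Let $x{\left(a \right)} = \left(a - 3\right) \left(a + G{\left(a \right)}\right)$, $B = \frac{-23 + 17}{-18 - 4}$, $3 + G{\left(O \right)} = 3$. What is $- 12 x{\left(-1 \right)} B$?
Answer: $- \frac{144}{11} \approx -13.091$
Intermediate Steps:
$G{\left(O \right)} = 0$ ($G{\left(O \right)} = -3 + 3 = 0$)
$B = \frac{3}{11}$ ($B = - \frac{6}{-22} = \left(-6\right) \left(- \frac{1}{22}\right) = \frac{3}{11} \approx 0.27273$)
$x{\left(a \right)} = a \left(-3 + a\right)$ ($x{\left(a \right)} = \left(a - 3\right) \left(a + 0\right) = \left(-3 + a\right) a = a \left(-3 + a\right)$)
$- 12 x{\left(-1 \right)} B = - 12 \left(- (-3 - 1)\right) \frac{3}{11} = - 12 \left(\left(-1\right) \left(-4\right)\right) \frac{3}{11} = \left(-12\right) 4 \cdot \frac{3}{11} = \left(-48\right) \frac{3}{11} = - \frac{144}{11}$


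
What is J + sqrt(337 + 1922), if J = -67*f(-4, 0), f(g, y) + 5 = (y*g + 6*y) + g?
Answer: 603 + 3*sqrt(251) ≈ 650.53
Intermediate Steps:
f(g, y) = -5 + g + 6*y + g*y (f(g, y) = -5 + ((y*g + 6*y) + g) = -5 + ((g*y + 6*y) + g) = -5 + ((6*y + g*y) + g) = -5 + (g + 6*y + g*y) = -5 + g + 6*y + g*y)
J = 603 (J = -67*(-5 - 4 + 6*0 - 4*0) = -67*(-5 - 4 + 0 + 0) = -67*(-9) = 603)
J + sqrt(337 + 1922) = 603 + sqrt(337 + 1922) = 603 + sqrt(2259) = 603 + 3*sqrt(251)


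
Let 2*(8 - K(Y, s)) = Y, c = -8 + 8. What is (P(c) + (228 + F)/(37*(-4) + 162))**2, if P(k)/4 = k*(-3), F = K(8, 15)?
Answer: 13456/49 ≈ 274.61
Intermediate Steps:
c = 0
K(Y, s) = 8 - Y/2
F = 4 (F = 8 - 1/2*8 = 8 - 4 = 4)
P(k) = -12*k (P(k) = 4*(k*(-3)) = 4*(-3*k) = -12*k)
(P(c) + (228 + F)/(37*(-4) + 162))**2 = (-12*0 + (228 + 4)/(37*(-4) + 162))**2 = (0 + 232/(-148 + 162))**2 = (0 + 232/14)**2 = (0 + 232*(1/14))**2 = (0 + 116/7)**2 = (116/7)**2 = 13456/49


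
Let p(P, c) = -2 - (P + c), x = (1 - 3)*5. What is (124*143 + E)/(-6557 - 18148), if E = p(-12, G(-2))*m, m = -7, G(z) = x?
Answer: -5864/8235 ≈ -0.71208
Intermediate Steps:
x = -10 (x = -2*5 = -10)
G(z) = -10
p(P, c) = -2 - P - c (p(P, c) = -2 + (-P - c) = -2 - P - c)
E = -140 (E = (-2 - 1*(-12) - 1*(-10))*(-7) = (-2 + 12 + 10)*(-7) = 20*(-7) = -140)
(124*143 + E)/(-6557 - 18148) = (124*143 - 140)/(-6557 - 18148) = (17732 - 140)/(-24705) = 17592*(-1/24705) = -5864/8235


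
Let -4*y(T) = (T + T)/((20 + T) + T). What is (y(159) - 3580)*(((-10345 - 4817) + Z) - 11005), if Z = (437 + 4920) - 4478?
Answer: 15300750958/169 ≈ 9.0537e+7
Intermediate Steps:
Z = 879 (Z = 5357 - 4478 = 879)
y(T) = -T/(2*(20 + 2*T)) (y(T) = -(T + T)/(4*((20 + T) + T)) = -2*T/(4*(20 + 2*T)) = -T/(2*(20 + 2*T)))
(y(159) - 3580)*(((-10345 - 4817) + Z) - 11005) = (-1*159/(40 + 4*159) - 3580)*(((-10345 - 4817) + 879) - 11005) = (-1*159/(40 + 636) - 3580)*((-15162 + 879) - 11005) = (-1*159/676 - 3580)*(-14283 - 11005) = (-1*159*1/676 - 3580)*(-25288) = (-159/676 - 3580)*(-25288) = -2420239/676*(-25288) = 15300750958/169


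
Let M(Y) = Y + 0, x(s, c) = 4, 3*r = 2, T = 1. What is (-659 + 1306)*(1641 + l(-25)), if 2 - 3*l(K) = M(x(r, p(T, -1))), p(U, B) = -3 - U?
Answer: 3183887/3 ≈ 1.0613e+6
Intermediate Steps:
r = ⅔ (r = (⅓)*2 = ⅔ ≈ 0.66667)
M(Y) = Y
l(K) = -⅔ (l(K) = ⅔ - ⅓*4 = ⅔ - 4/3 = -⅔)
(-659 + 1306)*(1641 + l(-25)) = (-659 + 1306)*(1641 - ⅔) = 647*(4921/3) = 3183887/3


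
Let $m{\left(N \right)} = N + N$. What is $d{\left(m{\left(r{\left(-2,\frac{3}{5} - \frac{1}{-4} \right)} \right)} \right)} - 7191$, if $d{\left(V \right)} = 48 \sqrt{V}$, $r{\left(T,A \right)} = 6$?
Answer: $-7191 + 96 \sqrt{3} \approx -7024.7$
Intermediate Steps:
$m{\left(N \right)} = 2 N$
$d{\left(m{\left(r{\left(-2,\frac{3}{5} - \frac{1}{-4} \right)} \right)} \right)} - 7191 = 48 \sqrt{2 \cdot 6} - 7191 = 48 \sqrt{12} - 7191 = 48 \cdot 2 \sqrt{3} - 7191 = 96 \sqrt{3} - 7191 = -7191 + 96 \sqrt{3}$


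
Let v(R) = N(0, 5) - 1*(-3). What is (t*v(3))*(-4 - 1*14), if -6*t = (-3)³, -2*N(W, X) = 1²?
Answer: -405/2 ≈ -202.50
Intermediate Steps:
N(W, X) = -½ (N(W, X) = -½*1² = -½*1 = -½)
v(R) = 5/2 (v(R) = -½ - 1*(-3) = -½ + 3 = 5/2)
t = 9/2 (t = -⅙*(-3)³ = -⅙*(-27) = 9/2 ≈ 4.5000)
(t*v(3))*(-4 - 1*14) = ((9/2)*(5/2))*(-4 - 1*14) = 45*(-4 - 14)/4 = (45/4)*(-18) = -405/2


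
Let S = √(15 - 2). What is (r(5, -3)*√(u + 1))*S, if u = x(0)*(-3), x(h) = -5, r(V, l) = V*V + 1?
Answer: 104*√13 ≈ 374.98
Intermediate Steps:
r(V, l) = 1 + V² (r(V, l) = V² + 1 = 1 + V²)
u = 15 (u = -5*(-3) = 15)
S = √13 ≈ 3.6056
(r(5, -3)*√(u + 1))*S = ((1 + 5²)*√(15 + 1))*√13 = ((1 + 25)*√16)*√13 = (26*4)*√13 = 104*√13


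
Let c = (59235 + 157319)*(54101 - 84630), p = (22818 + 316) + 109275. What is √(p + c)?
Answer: I*√6611044657 ≈ 81308.0*I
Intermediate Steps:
p = 132409 (p = 23134 + 109275 = 132409)
c = -6611177066 (c = 216554*(-30529) = -6611177066)
√(p + c) = √(132409 - 6611177066) = √(-6611044657) = I*√6611044657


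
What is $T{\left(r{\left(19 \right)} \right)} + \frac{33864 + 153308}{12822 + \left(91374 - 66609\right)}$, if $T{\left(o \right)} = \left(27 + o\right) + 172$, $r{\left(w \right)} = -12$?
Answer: $\frac{7215941}{37587} \approx 191.98$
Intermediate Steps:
$T{\left(o \right)} = 199 + o$
$T{\left(r{\left(19 \right)} \right)} + \frac{33864 + 153308}{12822 + \left(91374 - 66609\right)} = \left(199 - 12\right) + \frac{33864 + 153308}{12822 + \left(91374 - 66609\right)} = 187 + \frac{187172}{12822 + \left(91374 - 66609\right)} = 187 + \frac{187172}{12822 + 24765} = 187 + \frac{187172}{37587} = \frac{7215941}{37587}$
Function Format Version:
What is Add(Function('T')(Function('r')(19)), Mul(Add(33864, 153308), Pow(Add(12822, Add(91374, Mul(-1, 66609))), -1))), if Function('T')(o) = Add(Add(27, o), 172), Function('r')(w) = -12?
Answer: Rational(7215941, 37587) ≈ 191.98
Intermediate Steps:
Function('T')(o) = Add(199, o)
Add(Function('T')(Function('r')(19)), Mul(Add(33864, 153308), Pow(Add(12822, Add(91374, Mul(-1, 66609))), -1))) = Add(Add(199, -12), Mul(Add(33864, 153308), Pow(Add(12822, Add(91374, Mul(-1, 66609))), -1))) = Add(187, Mul(187172, Pow(Add(12822, Add(91374, -66609)), -1))) = Add(187, Mul(187172, Pow(Add(12822, 24765), -1))) = Add(187, Mul(187172, Pow(37587, -1))) = Add(187, Mul(187172, Rational(1, 37587))) = Add(187, Rational(187172, 37587)) = Rational(7215941, 37587)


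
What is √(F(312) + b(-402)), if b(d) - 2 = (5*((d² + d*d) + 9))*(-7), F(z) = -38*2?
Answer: I*√11312669 ≈ 3363.4*I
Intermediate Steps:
F(z) = -76
b(d) = -313 - 70*d² (b(d) = 2 + (5*((d² + d*d) + 9))*(-7) = 2 + (5*((d² + d²) + 9))*(-7) = 2 + (5*(2*d² + 9))*(-7) = 2 + (5*(9 + 2*d²))*(-7) = 2 + (45 + 10*d²)*(-7) = 2 + (-315 - 70*d²) = -313 - 70*d²)
√(F(312) + b(-402)) = √(-76 + (-313 - 70*(-402)²)) = √(-76 + (-313 - 70*161604)) = √(-76 + (-313 - 11312280)) = √(-76 - 11312593) = √(-11312669) = I*√11312669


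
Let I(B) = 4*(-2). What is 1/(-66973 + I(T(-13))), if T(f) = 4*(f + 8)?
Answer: -1/66981 ≈ -1.4930e-5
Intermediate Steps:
T(f) = 32 + 4*f (T(f) = 4*(8 + f) = 32 + 4*f)
I(B) = -8
1/(-66973 + I(T(-13))) = 1/(-66973 - 8) = 1/(-66981) = -1/66981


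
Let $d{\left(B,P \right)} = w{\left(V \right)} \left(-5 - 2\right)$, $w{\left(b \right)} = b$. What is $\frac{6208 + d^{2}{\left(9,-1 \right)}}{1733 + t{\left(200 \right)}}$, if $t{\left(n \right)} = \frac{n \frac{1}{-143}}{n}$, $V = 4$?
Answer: $\frac{499928}{123909} \approx 4.0346$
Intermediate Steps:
$t{\left(n \right)} = - \frac{1}{143}$ ($t{\left(n \right)} = \frac{n \left(- \frac{1}{143}\right)}{n} = \frac{\left(- \frac{1}{143}\right) n}{n} = - \frac{1}{143}$)
$d{\left(B,P \right)} = -28$ ($d{\left(B,P \right)} = 4 \left(-5 - 2\right) = 4 \left(-7\right) = -28$)
$\frac{6208 + d^{2}{\left(9,-1 \right)}}{1733 + t{\left(200 \right)}} = \frac{6208 + \left(-28\right)^{2}}{1733 - \frac{1}{143}} = \frac{6208 + 784}{\frac{247818}{143}} = 6992 \cdot \frac{143}{247818} = \frac{499928}{123909}$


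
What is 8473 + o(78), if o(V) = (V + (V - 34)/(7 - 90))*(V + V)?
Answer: 1706339/83 ≈ 20558.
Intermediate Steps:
o(V) = 2*V*(34/83 + 82*V/83) (o(V) = (V + (-34 + V)/(-83))*(2*V) = (V + (-34 + V)*(-1/83))*(2*V) = (V + (34/83 - V/83))*(2*V) = (34/83 + 82*V/83)*(2*V) = 2*V*(34/83 + 82*V/83))
8473 + o(78) = 8473 + (4/83)*78*(17 + 41*78) = 8473 + (4/83)*78*(17 + 3198) = 8473 + (4/83)*78*3215 = 8473 + 1003080/83 = 1706339/83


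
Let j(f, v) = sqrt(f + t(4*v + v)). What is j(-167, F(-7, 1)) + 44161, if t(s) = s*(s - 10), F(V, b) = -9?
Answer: 44161 + 2*sqrt(577) ≈ 44209.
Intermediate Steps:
t(s) = s*(-10 + s)
j(f, v) = sqrt(f + 5*v*(-10 + 5*v)) (j(f, v) = sqrt(f + (4*v + v)*(-10 + (4*v + v))) = sqrt(f + (5*v)*(-10 + 5*v)) = sqrt(f + 5*v*(-10 + 5*v)))
j(-167, F(-7, 1)) + 44161 = sqrt(-167 + 25*(-9)*(-2 - 9)) + 44161 = sqrt(-167 + 25*(-9)*(-11)) + 44161 = sqrt(-167 + 2475) + 44161 = sqrt(2308) + 44161 = 2*sqrt(577) + 44161 = 44161 + 2*sqrt(577)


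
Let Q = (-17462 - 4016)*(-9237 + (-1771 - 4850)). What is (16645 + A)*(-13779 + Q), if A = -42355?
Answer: -8756423509950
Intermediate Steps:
Q = 340598124 (Q = -21478*(-9237 - 6621) = -21478*(-15858) = 340598124)
(16645 + A)*(-13779 + Q) = (16645 - 42355)*(-13779 + 340598124) = -25710*340584345 = -8756423509950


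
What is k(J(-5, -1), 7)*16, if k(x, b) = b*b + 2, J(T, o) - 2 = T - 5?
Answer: 816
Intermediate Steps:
J(T, o) = -3 + T (J(T, o) = 2 + (T - 5) = 2 + (-5 + T) = -3 + T)
k(x, b) = 2 + b² (k(x, b) = b² + 2 = 2 + b²)
k(J(-5, -1), 7)*16 = (2 + 7²)*16 = (2 + 49)*16 = 51*16 = 816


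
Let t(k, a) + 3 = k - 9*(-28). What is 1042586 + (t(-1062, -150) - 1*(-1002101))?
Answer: 2043874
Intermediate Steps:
t(k, a) = 249 + k (t(k, a) = -3 + (k - 9*(-28)) = -3 + (k - 1*(-252)) = -3 + (k + 252) = -3 + (252 + k) = 249 + k)
1042586 + (t(-1062, -150) - 1*(-1002101)) = 1042586 + ((249 - 1062) - 1*(-1002101)) = 1042586 + (-813 + 1002101) = 1042586 + 1001288 = 2043874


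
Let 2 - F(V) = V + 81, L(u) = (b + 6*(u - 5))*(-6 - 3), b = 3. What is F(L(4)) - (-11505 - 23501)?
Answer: 34900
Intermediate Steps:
L(u) = 243 - 54*u (L(u) = (3 + 6*(u - 5))*(-6 - 3) = (3 + 6*(-5 + u))*(-9) = (3 + (-30 + 6*u))*(-9) = (-27 + 6*u)*(-9) = 243 - 54*u)
F(V) = -79 - V (F(V) = 2 - (V + 81) = 2 - (81 + V) = 2 + (-81 - V) = -79 - V)
F(L(4)) - (-11505 - 23501) = (-79 - (243 - 54*4)) - (-11505 - 23501) = (-79 - (243 - 216)) - 1*(-35006) = (-79 - 1*27) + 35006 = (-79 - 27) + 35006 = -106 + 35006 = 34900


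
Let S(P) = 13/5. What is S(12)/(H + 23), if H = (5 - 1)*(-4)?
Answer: 13/35 ≈ 0.37143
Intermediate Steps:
S(P) = 13/5 (S(P) = 13*(⅕) = 13/5)
H = -16 (H = 4*(-4) = -16)
S(12)/(H + 23) = 13/(5*(-16 + 23)) = (13/5)/7 = (13/5)*(⅐) = 13/35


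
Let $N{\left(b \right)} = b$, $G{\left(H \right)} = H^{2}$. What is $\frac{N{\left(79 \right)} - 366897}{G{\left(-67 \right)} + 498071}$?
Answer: $- \frac{183409}{251280} \approx -0.7299$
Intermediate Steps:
$\frac{N{\left(79 \right)} - 366897}{G{\left(-67 \right)} + 498071} = \frac{79 - 366897}{\left(-67\right)^{2} + 498071} = - \frac{366818}{4489 + 498071} = - \frac{366818}{502560} = \left(-366818\right) \frac{1}{502560} = - \frac{183409}{251280}$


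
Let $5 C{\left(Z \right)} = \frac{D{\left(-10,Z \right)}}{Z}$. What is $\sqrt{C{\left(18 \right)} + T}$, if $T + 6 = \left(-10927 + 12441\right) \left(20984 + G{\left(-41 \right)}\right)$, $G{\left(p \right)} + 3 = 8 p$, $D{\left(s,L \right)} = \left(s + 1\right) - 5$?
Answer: $\frac{\sqrt{7035443065}}{15} \approx 5591.8$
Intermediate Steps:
$D{\left(s,L \right)} = -4 + s$ ($D{\left(s,L \right)} = \left(1 + s\right) - 5 = -4 + s$)
$C{\left(Z \right)} = - \frac{14}{5 Z}$ ($C{\left(Z \right)} = \frac{\left(-4 - 10\right) \frac{1}{Z}}{5} = \frac{\left(-14\right) \frac{1}{Z}}{5} = - \frac{14}{5 Z}$)
$G{\left(p \right)} = -3 + 8 p$
$T = 31268636$ ($T = -6 + \left(-10927 + 12441\right) \left(20984 + \left(-3 + 8 \left(-41\right)\right)\right) = -6 + 1514 \left(20984 - 331\right) = -6 + 1514 \cdot 20653 = -6 + 31268642 = 31268636$)
$\sqrt{C{\left(18 \right)} + T} = \sqrt{- \frac{14}{5 \cdot 18} + 31268636} = \sqrt{\left(- \frac{14}{5}\right) \frac{1}{18} + 31268636} = \sqrt{- \frac{7}{45} + 31268636} = \sqrt{\frac{1407088613}{45}} = \frac{\sqrt{7035443065}}{15}$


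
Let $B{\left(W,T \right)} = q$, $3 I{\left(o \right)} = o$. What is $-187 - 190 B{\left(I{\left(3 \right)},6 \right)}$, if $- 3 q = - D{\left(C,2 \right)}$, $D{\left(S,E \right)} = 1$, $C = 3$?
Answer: $- \frac{751}{3} \approx -250.33$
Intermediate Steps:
$I{\left(o \right)} = \frac{o}{3}$
$q = \frac{1}{3}$ ($q = - \frac{\left(-1\right) 1}{3} = \left(- \frac{1}{3}\right) \left(-1\right) = \frac{1}{3} \approx 0.33333$)
$B{\left(W,T \right)} = \frac{1}{3}$
$-187 - 190 B{\left(I{\left(3 \right)},6 \right)} = -187 - \frac{190}{3} = - \frac{751}{3}$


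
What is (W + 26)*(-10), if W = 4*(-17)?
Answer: 420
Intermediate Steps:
W = -68
(W + 26)*(-10) = (-68 + 26)*(-10) = -42*(-10) = 420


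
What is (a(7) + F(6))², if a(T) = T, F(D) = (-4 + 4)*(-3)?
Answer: 49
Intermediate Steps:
F(D) = 0 (F(D) = 0*(-3) = 0)
(a(7) + F(6))² = (7 + 0)² = 7² = 49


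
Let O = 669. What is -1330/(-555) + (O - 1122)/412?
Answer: 59309/45732 ≈ 1.2969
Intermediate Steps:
-1330/(-555) + (O - 1122)/412 = -1330/(-555) + (669 - 1122)/412 = -1330*(-1/555) - 453*1/412 = 266/111 - 453/412 = 59309/45732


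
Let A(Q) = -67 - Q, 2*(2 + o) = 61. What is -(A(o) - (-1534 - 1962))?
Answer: -6801/2 ≈ -3400.5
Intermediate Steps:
o = 57/2 (o = -2 + (1/2)*61 = -2 + 61/2 = 57/2 ≈ 28.500)
-(A(o) - (-1534 - 1962)) = -((-67 - 1*57/2) - (-1534 - 1962)) = -((-67 - 57/2) - 1*(-3496)) = -(-191/2 + 3496) = -1*6801/2 = -6801/2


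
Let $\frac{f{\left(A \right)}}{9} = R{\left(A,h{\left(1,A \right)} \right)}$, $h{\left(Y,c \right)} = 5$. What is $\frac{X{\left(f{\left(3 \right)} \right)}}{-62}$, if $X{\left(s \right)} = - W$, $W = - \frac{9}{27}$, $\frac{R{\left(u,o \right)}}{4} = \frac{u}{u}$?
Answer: $- \frac{1}{186} \approx -0.0053763$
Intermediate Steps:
$R{\left(u,o \right)} = 4$ ($R{\left(u,o \right)} = 4 \frac{u}{u} = 4 \cdot 1 = 4$)
$f{\left(A \right)} = 36$ ($f{\left(A \right)} = 9 \cdot 4 = 36$)
$W = - \frac{1}{3}$ ($W = \left(-9\right) \frac{1}{27} = - \frac{1}{3} \approx -0.33333$)
$X{\left(s \right)} = \frac{1}{3}$ ($X{\left(s \right)} = \left(-1\right) \left(- \frac{1}{3}\right) = \frac{1}{3}$)
$\frac{X{\left(f{\left(3 \right)} \right)}}{-62} = \frac{1}{3 \left(-62\right)} = \frac{1}{3} \left(- \frac{1}{62}\right) = - \frac{1}{186}$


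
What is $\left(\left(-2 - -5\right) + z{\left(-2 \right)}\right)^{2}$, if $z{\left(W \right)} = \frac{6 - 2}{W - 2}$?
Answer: $4$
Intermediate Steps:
$z{\left(W \right)} = \frac{4}{-2 + W}$
$\left(\left(-2 - -5\right) + z{\left(-2 \right)}\right)^{2} = \left(\left(-2 - -5\right) + \frac{4}{-2 - 2}\right)^{2} = \left(\left(-2 + 5\right) + \frac{4}{-4}\right)^{2} = \left(3 + 4 \left(- \frac{1}{4}\right)\right)^{2} = \left(3 - 1\right)^{2} = 2^{2} = 4$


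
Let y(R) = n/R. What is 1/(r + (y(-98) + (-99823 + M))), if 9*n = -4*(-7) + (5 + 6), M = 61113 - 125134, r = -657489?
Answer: -294/241471915 ≈ -1.2175e-6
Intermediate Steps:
M = -64021
n = 13/3 (n = (-4*(-7) + (5 + 6))/9 = (28 + 11)/9 = (1/9)*39 = 13/3 ≈ 4.3333)
y(R) = 13/(3*R)
1/(r + (y(-98) + (-99823 + M))) = 1/(-657489 + ((13/3)/(-98) + (-99823 - 64021))) = 1/(-657489 + ((13/3)*(-1/98) - 163844)) = 1/(-657489 + (-13/294 - 163844)) = 1/(-657489 - 48170149/294) = 1/(-241471915/294) = -294/241471915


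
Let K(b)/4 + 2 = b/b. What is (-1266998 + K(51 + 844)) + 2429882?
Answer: 1162880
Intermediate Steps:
K(b) = -4 (K(b) = -8 + 4*(b/b) = -8 + 4*1 = -8 + 4 = -4)
(-1266998 + K(51 + 844)) + 2429882 = (-1266998 - 4) + 2429882 = -1267002 + 2429882 = 1162880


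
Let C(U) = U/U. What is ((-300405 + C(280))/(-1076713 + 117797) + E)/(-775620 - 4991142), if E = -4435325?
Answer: 531637975912/691230043749 ≈ 0.76912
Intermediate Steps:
C(U) = 1
((-300405 + C(280))/(-1076713 + 117797) + E)/(-775620 - 4991142) = ((-300405 + 1)/(-1076713 + 117797) - 4435325)/(-775620 - 4991142) = (-300404/(-958916) - 4435325)/(-5766762) = (-300404*(-1/958916) - 4435325)*(-1/5766762) = (75101/239729 - 4435325)*(-1/5766762) = -1063275951824/239729*(-1/5766762) = 531637975912/691230043749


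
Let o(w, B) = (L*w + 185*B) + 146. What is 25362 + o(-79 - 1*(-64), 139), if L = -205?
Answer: 54298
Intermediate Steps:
o(w, B) = 146 - 205*w + 185*B (o(w, B) = (-205*w + 185*B) + 146 = 146 - 205*w + 185*B)
25362 + o(-79 - 1*(-64), 139) = 25362 + (146 - 205*(-79 - 1*(-64)) + 185*139) = 25362 + (146 - 205*(-79 + 64) + 25715) = 25362 + (146 - 205*(-15) + 25715) = 25362 + (146 + 3075 + 25715) = 25362 + 28936 = 54298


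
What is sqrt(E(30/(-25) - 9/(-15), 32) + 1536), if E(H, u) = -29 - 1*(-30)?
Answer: sqrt(1537) ≈ 39.205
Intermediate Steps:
E(H, u) = 1 (E(H, u) = -29 + 30 = 1)
sqrt(E(30/(-25) - 9/(-15), 32) + 1536) = sqrt(1 + 1536) = sqrt(1537)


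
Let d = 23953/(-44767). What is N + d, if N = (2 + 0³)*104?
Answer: 9287583/44767 ≈ 207.46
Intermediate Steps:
d = -23953/44767 (d = 23953*(-1/44767) = -23953/44767 ≈ -0.53506)
N = 208 (N = (2 + 0)*104 = 2*104 = 208)
N + d = 208 - 23953/44767 = 9287583/44767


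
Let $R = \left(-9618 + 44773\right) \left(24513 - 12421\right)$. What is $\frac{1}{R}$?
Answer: $\frac{1}{425094260} \approx 2.3524 \cdot 10^{-9}$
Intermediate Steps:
$R = 425094260$ ($R = 35155 \left(24513 - 12421\right) = 35155 \cdot 12092 = 425094260$)
$\frac{1}{R} = \frac{1}{425094260}$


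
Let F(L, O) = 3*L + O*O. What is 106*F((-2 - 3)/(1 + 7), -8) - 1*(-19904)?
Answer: 105957/4 ≈ 26489.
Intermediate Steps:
F(L, O) = O² + 3*L (F(L, O) = 3*L + O² = O² + 3*L)
106*F((-2 - 3)/(1 + 7), -8) - 1*(-19904) = 106*((-8)² + 3*((-2 - 3)/(1 + 7))) - 1*(-19904) = 106*(64 + 3*(-5/8)) + 19904 = 106*(64 - 15/8) + 19904 = 106*(497/8) + 19904 = 26341/4 + 19904 = 105957/4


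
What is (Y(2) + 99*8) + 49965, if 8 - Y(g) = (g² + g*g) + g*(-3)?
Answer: 50763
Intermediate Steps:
Y(g) = 8 - 2*g² + 3*g (Y(g) = 8 - ((g² + g*g) + g*(-3)) = 8 - ((g² + g²) - 3*g) = 8 - (2*g² - 3*g) = 8 - (-3*g + 2*g²) = 8 + (-2*g² + 3*g) = 8 - 2*g² + 3*g)
(Y(2) + 99*8) + 49965 = ((8 - 2*2² + 3*2) + 99*8) + 49965 = ((8 - 2*4 + 6) + 792) + 49965 = ((8 - 8 + 6) + 792) + 49965 = (6 + 792) + 49965 = 798 + 49965 = 50763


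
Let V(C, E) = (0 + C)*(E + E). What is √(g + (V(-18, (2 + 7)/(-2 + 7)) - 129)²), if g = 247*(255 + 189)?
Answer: √3680661/5 ≈ 383.70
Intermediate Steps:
V(C, E) = 2*C*E (V(C, E) = C*(2*E) = 2*C*E)
g = 109668 (g = 247*444 = 109668)
√(g + (V(-18, (2 + 7)/(-2 + 7)) - 129)²) = √(109668 + (2*(-18)*((2 + 7)/(-2 + 7)) - 129)²) = √(109668 + (2*(-18)*(9/5) - 129)²) = √(109668 + (-324/5 - 129)²) = √(109668 + (-969/5)²) = √(109668 + 938961/25) = √(3680661/25) = √3680661/5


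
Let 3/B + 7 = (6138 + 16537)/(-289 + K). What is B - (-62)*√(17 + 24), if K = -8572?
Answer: -8861/28234 + 62*√41 ≈ 396.68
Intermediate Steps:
B = -8861/28234 (B = 3/(-7 + (6138 + 16537)/(-289 - 8572)) = 3/(-7 + 22675/(-8861)) = 3/(-7 + 22675*(-1/8861)) = 3/(-7 - 22675/8861) = 3/(-84702/8861) = 3*(-8861/84702) = -8861/28234 ≈ -0.31384)
B - (-62)*√(17 + 24) = -8861/28234 - (-62)*√(17 + 24) = -8861/28234 - (-62)*√41 = -8861/28234 + 62*√41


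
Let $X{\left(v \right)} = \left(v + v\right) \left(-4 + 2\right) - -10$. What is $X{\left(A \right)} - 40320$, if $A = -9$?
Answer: $-40274$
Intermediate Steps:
$X{\left(v \right)} = 10 - 4 v$ ($X{\left(v \right)} = 2 v \left(-2\right) + 10 = - 4 v + 10 = 10 - 4 v$)
$X{\left(A \right)} - 40320 = \left(10 - -36\right) - 40320 = \left(10 + 36\right) - 40320 = 46 - 40320 = -40274$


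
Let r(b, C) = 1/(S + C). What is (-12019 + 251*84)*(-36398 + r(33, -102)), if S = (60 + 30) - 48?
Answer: -3959376253/12 ≈ -3.2995e+8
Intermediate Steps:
S = 42 (S = 90 - 48 = 42)
r(b, C) = 1/(42 + C)
(-12019 + 251*84)*(-36398 + r(33, -102)) = (-12019 + 251*84)*(-36398 + 1/(42 - 102)) = (-12019 + 21084)*(-36398 + 1/(-60)) = 9065*(-36398 - 1/60) = 9065*(-2183881/60) = -3959376253/12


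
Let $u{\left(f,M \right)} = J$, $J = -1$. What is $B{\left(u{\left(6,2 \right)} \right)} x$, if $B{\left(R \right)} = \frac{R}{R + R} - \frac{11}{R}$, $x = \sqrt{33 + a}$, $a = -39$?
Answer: $\frac{23 i \sqrt{6}}{2} \approx 28.169 i$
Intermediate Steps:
$u{\left(f,M \right)} = -1$
$x = i \sqrt{6}$ ($x = \sqrt{33 - 39} = \sqrt{-6} = i \sqrt{6} \approx 2.4495 i$)
$B{\left(R \right)} = \frac{1}{2} - \frac{11}{R}$ ($B{\left(R \right)} = \frac{R}{2 R} - \frac{11}{R} = R \frac{1}{2 R} - \frac{11}{R} = \frac{1}{2} - \frac{11}{R}$)
$B{\left(u{\left(6,2 \right)} \right)} x = \frac{-22 - 1}{2 \left(-1\right)} i \sqrt{6} = \frac{1}{2} \left(-1\right) \left(-23\right) i \sqrt{6} = \frac{23 i \sqrt{6}}{2}$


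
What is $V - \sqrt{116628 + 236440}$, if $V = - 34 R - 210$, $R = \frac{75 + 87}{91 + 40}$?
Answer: $- \frac{33018}{131} - 2 \sqrt{88267} \approx -846.24$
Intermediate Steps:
$R = \frac{162}{131} \approx 1.2366$
$V = - \frac{33018}{131}$ ($V = \left(-34\right) \frac{162}{131} - 210 = - \frac{5508}{131} - 210 = - \frac{33018}{131} \approx -252.05$)
$V - \sqrt{116628 + 236440} = - \frac{33018}{131} - \sqrt{116628 + 236440} = - \frac{33018}{131} - \sqrt{353068} = - \frac{33018}{131} - 2 \sqrt{88267}$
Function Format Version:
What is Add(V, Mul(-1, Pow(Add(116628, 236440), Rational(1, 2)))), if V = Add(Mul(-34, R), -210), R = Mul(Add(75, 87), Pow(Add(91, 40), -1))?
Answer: Add(Rational(-33018, 131), Mul(-2, Pow(88267, Rational(1, 2)))) ≈ -846.24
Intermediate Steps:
R = Rational(162, 131) (R = Mul(162, Pow(131, -1)) = Mul(162, Rational(1, 131)) = Rational(162, 131) ≈ 1.2366)
V = Rational(-33018, 131) (V = Add(Mul(-34, Rational(162, 131)), -210) = Add(Rational(-5508, 131), -210) = Rational(-33018, 131) ≈ -252.05)
Add(V, Mul(-1, Pow(Add(116628, 236440), Rational(1, 2)))) = Add(Rational(-33018, 131), Mul(-1, Pow(Add(116628, 236440), Rational(1, 2)))) = Add(Rational(-33018, 131), Mul(-1, Pow(353068, Rational(1, 2)))) = Add(Rational(-33018, 131), Mul(-1, Mul(2, Pow(88267, Rational(1, 2))))) = Add(Rational(-33018, 131), Mul(-2, Pow(88267, Rational(1, 2))))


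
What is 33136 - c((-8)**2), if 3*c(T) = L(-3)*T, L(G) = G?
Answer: 33200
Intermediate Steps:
c(T) = -T (c(T) = (-3*T)/3 = -T)
33136 - c((-8)**2) = 33136 - (-1)*(-8)**2 = 33136 - (-1)*64 = 33136 - 1*(-64) = 33136 + 64 = 33200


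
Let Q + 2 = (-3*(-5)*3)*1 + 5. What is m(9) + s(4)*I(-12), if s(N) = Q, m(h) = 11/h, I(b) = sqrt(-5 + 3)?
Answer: 11/9 + 48*I*sqrt(2) ≈ 1.2222 + 67.882*I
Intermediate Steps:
I(b) = I*sqrt(2) (I(b) = sqrt(-2) = I*sqrt(2))
Q = 48 (Q = -2 + ((-3*(-5)*3)*1 + 5) = -2 + ((15*3)*1 + 5) = -2 + (45*1 + 5) = -2 + (45 + 5) = -2 + 50 = 48)
s(N) = 48
m(9) + s(4)*I(-12) = 11/9 + 48*(I*sqrt(2)) = 11*(1/9) + 48*I*sqrt(2) = 11/9 + 48*I*sqrt(2)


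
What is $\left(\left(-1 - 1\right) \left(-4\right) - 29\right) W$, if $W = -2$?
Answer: $42$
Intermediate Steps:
$\left(\left(-1 - 1\right) \left(-4\right) - 29\right) W = \left(\left(-1 - 1\right) \left(-4\right) - 29\right) \left(-2\right) = \left(\left(-2\right) \left(-4\right) - 29\right) \left(-2\right) = \left(8 - 29\right) \left(-2\right) = \left(-21\right) \left(-2\right) = 42$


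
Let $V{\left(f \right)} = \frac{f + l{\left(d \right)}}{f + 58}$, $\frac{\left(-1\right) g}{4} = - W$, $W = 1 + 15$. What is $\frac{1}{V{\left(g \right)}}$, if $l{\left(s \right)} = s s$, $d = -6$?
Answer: $\frac{61}{50} \approx 1.22$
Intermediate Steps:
$W = 16$
$l{\left(s \right)} = s^{2}$
$g = 64$ ($g = - 4 \left(\left(-1\right) 16\right) = \left(-4\right) \left(-16\right) = 64$)
$V{\left(f \right)} = \frac{36 + f}{58 + f}$ ($V{\left(f \right)} = \frac{f + \left(-6\right)^{2}}{f + 58} = \frac{f + 36}{58 + f} = \frac{36 + f}{58 + f}$)
$\frac{1}{V{\left(g \right)}} = \frac{1}{\frac{1}{58 + 64} \left(36 + 64\right)} = \frac{1}{\frac{1}{122} \cdot 100} = \frac{1}{\frac{50}{61}} = \frac{61}{50}$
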